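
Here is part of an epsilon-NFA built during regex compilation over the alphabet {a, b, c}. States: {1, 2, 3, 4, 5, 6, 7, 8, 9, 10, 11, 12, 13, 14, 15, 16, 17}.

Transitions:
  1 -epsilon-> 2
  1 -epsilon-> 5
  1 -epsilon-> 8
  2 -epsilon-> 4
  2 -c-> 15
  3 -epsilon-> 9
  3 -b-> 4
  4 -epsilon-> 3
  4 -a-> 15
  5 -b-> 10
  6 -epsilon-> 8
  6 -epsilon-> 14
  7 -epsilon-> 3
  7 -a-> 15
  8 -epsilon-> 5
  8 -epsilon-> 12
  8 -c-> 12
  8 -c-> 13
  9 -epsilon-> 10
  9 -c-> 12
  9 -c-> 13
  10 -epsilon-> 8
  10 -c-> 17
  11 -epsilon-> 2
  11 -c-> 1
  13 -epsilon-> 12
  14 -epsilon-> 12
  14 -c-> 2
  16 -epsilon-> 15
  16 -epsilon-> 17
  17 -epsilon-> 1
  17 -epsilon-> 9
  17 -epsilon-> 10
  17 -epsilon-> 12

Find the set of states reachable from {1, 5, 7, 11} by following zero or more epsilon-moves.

Start with {1, 5, 7, 11}.
From 1 via epsilon: add 2, 8.
From 7 via epsilon: add 3.
From 2 via epsilon: add 4.
From 3 via epsilon: add 9.
From 8 via epsilon: add 12.
From 9 via epsilon: add 10.
No new states can be added; the closed set is {1, 2, 3, 4, 5, 7, 8, 9, 10, 11, 12}.

{1, 2, 3, 4, 5, 7, 8, 9, 10, 11, 12}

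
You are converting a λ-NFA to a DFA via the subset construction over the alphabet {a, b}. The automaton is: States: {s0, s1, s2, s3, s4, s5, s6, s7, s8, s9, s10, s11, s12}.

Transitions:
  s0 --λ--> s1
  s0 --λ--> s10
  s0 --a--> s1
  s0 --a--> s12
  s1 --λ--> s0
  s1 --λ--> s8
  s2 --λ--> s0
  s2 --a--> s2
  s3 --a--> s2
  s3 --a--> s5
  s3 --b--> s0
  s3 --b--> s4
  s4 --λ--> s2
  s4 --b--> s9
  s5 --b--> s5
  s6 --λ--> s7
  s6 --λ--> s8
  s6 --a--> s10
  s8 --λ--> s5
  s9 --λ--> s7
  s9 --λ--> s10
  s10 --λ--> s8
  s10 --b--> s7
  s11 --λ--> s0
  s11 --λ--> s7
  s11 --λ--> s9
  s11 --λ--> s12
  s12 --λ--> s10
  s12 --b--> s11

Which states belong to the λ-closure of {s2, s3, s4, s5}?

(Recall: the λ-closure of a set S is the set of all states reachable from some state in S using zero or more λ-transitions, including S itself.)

Start with {s2, s3, s4, s5}.
From s2 via λ: add s0.
From s0 via λ: add s1, s10.
From s1 via λ: add s8.
No new states can be added; the closed set is {s0, s1, s2, s3, s4, s5, s8, s10}.

{s0, s1, s2, s3, s4, s5, s8, s10}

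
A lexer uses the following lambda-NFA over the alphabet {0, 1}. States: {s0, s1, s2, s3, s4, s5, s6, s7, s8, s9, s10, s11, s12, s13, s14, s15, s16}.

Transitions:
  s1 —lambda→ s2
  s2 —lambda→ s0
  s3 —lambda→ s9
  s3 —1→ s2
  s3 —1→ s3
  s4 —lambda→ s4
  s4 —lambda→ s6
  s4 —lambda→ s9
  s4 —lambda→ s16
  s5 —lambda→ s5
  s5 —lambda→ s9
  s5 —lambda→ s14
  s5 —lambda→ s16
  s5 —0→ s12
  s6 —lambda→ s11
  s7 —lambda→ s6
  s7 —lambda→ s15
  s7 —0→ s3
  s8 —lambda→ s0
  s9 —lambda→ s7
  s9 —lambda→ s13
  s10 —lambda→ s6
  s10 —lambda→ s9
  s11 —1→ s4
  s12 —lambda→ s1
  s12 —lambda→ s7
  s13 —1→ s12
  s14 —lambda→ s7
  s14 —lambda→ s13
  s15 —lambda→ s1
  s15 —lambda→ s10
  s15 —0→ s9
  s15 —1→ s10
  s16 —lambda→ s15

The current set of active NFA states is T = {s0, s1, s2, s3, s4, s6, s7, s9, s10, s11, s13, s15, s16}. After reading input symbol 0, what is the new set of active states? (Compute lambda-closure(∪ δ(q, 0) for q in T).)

s7 on 0 → {s3}.
s15 on 0 → {s9}.
No 0-transition from s0, s1, s2, s3, s4, s6, s9, s10, s11, s13, s16.
Union after reading 0: {s3, s9}.
Now take the lambda-closure:
From s9 via lambda: add s7, s13.
From s7 via lambda: add s6, s15.
From s6 via lambda: add s11.
From s15 via lambda: add s1, s10.
From s1 via lambda: add s2.
From s2 via lambda: add s0.
No new states can be added; the closed set is {s0, s1, s2, s3, s6, s7, s9, s10, s11, s13, s15}.

{s0, s1, s2, s3, s6, s7, s9, s10, s11, s13, s15}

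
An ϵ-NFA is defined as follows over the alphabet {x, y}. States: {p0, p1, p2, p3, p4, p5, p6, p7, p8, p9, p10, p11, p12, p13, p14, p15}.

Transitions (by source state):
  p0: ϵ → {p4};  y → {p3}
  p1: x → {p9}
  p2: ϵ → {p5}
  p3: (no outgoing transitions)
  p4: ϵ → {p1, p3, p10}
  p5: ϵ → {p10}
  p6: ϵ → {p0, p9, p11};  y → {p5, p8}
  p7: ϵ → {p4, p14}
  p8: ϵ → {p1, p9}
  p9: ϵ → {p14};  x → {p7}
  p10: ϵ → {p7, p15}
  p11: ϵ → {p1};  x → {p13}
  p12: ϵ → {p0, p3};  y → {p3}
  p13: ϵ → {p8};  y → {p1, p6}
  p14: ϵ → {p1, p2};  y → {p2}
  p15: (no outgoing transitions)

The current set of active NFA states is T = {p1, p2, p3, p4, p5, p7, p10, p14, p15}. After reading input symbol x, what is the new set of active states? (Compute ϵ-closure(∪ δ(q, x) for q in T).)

{p1, p2, p3, p4, p5, p7, p9, p10, p14, p15}

p1 on x → {p9}.
No x-transition from p2, p3, p4, p5, p7, p10, p14, p15.
Union after reading x: {p9}.
Now take the ϵ-closure:
From p9 via ϵ: add p14.
From p14 via ϵ: add p1, p2.
From p2 via ϵ: add p5.
From p5 via ϵ: add p10.
From p10 via ϵ: add p7, p15.
From p7 via ϵ: add p4.
From p4 via ϵ: add p3.
No new states can be added; the closed set is {p1, p2, p3, p4, p5, p7, p9, p10, p14, p15}.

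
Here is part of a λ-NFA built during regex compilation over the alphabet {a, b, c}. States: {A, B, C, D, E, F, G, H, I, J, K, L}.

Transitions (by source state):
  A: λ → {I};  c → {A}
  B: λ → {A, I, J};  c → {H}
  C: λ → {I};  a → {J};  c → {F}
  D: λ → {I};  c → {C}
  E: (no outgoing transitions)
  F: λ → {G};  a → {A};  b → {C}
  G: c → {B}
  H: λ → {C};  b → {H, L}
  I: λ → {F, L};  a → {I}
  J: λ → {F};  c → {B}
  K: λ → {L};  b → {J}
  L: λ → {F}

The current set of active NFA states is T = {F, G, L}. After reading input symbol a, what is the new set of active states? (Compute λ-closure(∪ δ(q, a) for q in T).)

F on a → {A}.
No a-transition from G, L.
Union after reading a: {A}.
Now take the λ-closure:
From A via λ: add I.
From I via λ: add F, L.
From F via λ: add G.
No new states can be added; the closed set is {A, F, G, I, L}.

{A, F, G, I, L}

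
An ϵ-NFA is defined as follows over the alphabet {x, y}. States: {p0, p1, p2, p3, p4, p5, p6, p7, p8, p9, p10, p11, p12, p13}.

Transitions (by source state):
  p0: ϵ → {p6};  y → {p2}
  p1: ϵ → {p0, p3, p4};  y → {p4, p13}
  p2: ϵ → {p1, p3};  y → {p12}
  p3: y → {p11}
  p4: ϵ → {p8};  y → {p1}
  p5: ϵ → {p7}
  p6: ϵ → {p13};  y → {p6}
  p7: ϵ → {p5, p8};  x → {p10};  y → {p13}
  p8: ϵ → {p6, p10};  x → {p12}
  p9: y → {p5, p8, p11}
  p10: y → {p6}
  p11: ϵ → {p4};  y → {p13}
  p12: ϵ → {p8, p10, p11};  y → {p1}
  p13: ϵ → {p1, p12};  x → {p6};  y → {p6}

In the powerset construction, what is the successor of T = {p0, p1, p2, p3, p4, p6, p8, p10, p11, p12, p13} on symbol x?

p8 on x → {p12}.
p13 on x → {p6}.
No x-transition from p0, p1, p2, p3, p4, p6, p10, p11, p12.
Union after reading x: {p6, p12}.
Now take the ϵ-closure:
From p6 via ϵ: add p13.
From p12 via ϵ: add p8, p10, p11.
From p11 via ϵ: add p4.
From p13 via ϵ: add p1.
From p1 via ϵ: add p0, p3.
No new states can be added; the closed set is {p0, p1, p3, p4, p6, p8, p10, p11, p12, p13}.

{p0, p1, p3, p4, p6, p8, p10, p11, p12, p13}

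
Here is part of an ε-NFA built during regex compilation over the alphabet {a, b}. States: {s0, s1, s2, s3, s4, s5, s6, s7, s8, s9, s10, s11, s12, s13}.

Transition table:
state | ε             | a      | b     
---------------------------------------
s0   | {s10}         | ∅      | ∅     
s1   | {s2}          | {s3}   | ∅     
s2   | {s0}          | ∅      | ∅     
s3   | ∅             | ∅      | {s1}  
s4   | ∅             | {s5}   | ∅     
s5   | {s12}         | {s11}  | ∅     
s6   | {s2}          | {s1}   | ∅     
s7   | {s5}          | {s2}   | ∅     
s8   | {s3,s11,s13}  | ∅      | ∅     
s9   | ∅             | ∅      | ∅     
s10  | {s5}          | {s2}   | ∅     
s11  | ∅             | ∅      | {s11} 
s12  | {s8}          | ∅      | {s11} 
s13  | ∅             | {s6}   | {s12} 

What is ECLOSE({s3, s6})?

{s0, s2, s3, s5, s6, s8, s10, s11, s12, s13}

Start with {s3, s6}.
From s6 via ε: add s2.
From s2 via ε: add s0.
From s0 via ε: add s10.
From s10 via ε: add s5.
From s5 via ε: add s12.
From s12 via ε: add s8.
From s8 via ε: add s11, s13.
No new states can be added; the closed set is {s0, s2, s3, s5, s6, s8, s10, s11, s12, s13}.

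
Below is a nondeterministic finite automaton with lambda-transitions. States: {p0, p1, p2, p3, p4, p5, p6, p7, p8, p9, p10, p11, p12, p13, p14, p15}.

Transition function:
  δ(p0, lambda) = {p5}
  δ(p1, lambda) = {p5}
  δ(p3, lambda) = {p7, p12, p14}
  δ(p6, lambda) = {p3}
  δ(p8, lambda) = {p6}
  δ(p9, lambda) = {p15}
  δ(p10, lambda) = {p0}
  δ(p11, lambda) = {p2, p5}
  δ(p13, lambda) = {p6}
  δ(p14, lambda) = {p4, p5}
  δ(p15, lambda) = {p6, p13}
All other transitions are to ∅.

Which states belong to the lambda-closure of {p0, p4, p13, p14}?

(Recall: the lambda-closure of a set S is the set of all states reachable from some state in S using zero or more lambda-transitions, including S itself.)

{p0, p3, p4, p5, p6, p7, p12, p13, p14}

Start with {p0, p4, p13, p14}.
From p0 via lambda: add p5.
From p13 via lambda: add p6.
From p6 via lambda: add p3.
From p3 via lambda: add p7, p12.
No new states can be added; the closed set is {p0, p3, p4, p5, p6, p7, p12, p13, p14}.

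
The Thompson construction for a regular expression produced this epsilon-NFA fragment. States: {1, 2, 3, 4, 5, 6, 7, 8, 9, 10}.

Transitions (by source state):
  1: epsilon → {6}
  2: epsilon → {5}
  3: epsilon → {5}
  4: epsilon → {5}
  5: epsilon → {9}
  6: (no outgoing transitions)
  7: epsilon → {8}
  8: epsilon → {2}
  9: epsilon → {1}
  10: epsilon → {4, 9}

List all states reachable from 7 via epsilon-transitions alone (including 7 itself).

{1, 2, 5, 6, 7, 8, 9}

Start with {7}.
From 7 via epsilon: add 8.
From 8 via epsilon: add 2.
From 2 via epsilon: add 5.
From 5 via epsilon: add 9.
From 9 via epsilon: add 1.
From 1 via epsilon: add 6.
No new states can be added; the closed set is {1, 2, 5, 6, 7, 8, 9}.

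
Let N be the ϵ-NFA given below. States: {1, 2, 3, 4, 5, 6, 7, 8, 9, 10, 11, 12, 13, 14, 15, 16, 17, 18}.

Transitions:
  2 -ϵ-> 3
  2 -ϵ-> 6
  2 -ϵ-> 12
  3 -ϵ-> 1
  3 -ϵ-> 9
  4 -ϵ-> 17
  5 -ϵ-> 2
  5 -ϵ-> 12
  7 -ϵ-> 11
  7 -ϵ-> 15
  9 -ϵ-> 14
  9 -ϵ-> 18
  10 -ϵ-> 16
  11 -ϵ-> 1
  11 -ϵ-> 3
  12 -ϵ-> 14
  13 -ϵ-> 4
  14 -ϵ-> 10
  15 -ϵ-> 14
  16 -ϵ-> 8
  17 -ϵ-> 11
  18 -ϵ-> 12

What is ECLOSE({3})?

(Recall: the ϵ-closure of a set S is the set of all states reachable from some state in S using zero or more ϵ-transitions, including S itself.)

{1, 3, 8, 9, 10, 12, 14, 16, 18}

Start with {3}.
From 3 via ϵ: add 1, 9.
From 9 via ϵ: add 14, 18.
From 14 via ϵ: add 10.
From 18 via ϵ: add 12.
From 10 via ϵ: add 16.
From 16 via ϵ: add 8.
No new states can be added; the closed set is {1, 3, 8, 9, 10, 12, 14, 16, 18}.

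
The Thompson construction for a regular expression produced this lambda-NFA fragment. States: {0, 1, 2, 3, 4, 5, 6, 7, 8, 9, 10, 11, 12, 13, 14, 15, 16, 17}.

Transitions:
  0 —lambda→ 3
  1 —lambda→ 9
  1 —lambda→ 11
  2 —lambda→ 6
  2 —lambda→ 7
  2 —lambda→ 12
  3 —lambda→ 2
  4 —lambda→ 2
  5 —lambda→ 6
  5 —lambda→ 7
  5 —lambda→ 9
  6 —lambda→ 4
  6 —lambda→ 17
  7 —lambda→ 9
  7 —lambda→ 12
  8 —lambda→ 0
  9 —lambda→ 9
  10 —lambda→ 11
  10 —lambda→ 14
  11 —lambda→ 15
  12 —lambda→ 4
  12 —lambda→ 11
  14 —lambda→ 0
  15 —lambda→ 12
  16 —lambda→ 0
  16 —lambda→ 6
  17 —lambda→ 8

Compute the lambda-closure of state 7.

{0, 2, 3, 4, 6, 7, 8, 9, 11, 12, 15, 17}

Start with {7}.
From 7 via lambda: add 9, 12.
From 12 via lambda: add 4, 11.
From 4 via lambda: add 2.
From 11 via lambda: add 15.
From 2 via lambda: add 6.
From 6 via lambda: add 17.
From 17 via lambda: add 8.
From 8 via lambda: add 0.
From 0 via lambda: add 3.
No new states can be added; the closed set is {0, 2, 3, 4, 6, 7, 8, 9, 11, 12, 15, 17}.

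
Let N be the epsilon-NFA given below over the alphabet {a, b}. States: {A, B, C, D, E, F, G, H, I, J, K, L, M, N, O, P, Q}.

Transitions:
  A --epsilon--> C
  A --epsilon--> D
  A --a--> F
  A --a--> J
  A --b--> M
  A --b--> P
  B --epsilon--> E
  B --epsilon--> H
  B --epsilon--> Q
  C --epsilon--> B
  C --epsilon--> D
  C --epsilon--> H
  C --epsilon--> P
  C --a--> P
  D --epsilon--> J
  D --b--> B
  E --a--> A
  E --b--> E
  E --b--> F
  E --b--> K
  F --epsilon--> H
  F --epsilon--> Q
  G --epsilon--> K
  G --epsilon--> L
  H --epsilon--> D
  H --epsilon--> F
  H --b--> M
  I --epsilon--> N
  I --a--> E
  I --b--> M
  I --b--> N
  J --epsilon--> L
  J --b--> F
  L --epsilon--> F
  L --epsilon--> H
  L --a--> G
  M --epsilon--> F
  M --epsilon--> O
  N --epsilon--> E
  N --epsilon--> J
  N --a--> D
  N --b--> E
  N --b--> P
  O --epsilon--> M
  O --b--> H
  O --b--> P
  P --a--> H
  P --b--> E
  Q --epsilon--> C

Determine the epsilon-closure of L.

{B, C, D, E, F, H, J, L, P, Q}

Start with {L}.
From L via epsilon: add F, H.
From F via epsilon: add Q.
From H via epsilon: add D.
From D via epsilon: add J.
From Q via epsilon: add C.
From C via epsilon: add B, P.
From B via epsilon: add E.
No new states can be added; the closed set is {B, C, D, E, F, H, J, L, P, Q}.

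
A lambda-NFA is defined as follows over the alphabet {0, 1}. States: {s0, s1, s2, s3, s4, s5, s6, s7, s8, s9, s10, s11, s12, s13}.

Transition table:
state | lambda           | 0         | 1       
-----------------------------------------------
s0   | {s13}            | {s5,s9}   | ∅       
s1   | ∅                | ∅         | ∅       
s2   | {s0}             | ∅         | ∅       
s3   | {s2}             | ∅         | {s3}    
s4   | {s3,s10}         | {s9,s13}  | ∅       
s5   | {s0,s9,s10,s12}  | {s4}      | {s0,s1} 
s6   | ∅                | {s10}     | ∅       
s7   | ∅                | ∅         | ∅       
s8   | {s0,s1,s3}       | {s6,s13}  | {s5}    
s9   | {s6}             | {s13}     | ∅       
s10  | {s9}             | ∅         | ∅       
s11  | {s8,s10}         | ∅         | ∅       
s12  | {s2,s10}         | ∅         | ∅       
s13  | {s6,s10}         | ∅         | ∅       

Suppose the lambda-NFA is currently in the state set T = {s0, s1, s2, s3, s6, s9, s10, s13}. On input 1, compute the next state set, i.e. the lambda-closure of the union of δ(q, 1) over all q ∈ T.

{s0, s2, s3, s6, s9, s10, s13}

s3 on 1 → {s3}.
No 1-transition from s0, s1, s2, s6, s9, s10, s13.
Union after reading 1: {s3}.
Now take the lambda-closure:
From s3 via lambda: add s2.
From s2 via lambda: add s0.
From s0 via lambda: add s13.
From s13 via lambda: add s6, s10.
From s10 via lambda: add s9.
No new states can be added; the closed set is {s0, s2, s3, s6, s9, s10, s13}.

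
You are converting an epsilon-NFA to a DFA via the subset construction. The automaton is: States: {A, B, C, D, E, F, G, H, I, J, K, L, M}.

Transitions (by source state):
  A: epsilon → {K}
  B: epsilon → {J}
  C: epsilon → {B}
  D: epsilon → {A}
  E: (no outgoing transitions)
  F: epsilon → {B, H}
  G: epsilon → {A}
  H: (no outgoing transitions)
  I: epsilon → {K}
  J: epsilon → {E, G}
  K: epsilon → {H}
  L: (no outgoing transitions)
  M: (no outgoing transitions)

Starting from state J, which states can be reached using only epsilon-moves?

{A, E, G, H, J, K}

Start with {J}.
From J via epsilon: add E, G.
From G via epsilon: add A.
From A via epsilon: add K.
From K via epsilon: add H.
No new states can be added; the closed set is {A, E, G, H, J, K}.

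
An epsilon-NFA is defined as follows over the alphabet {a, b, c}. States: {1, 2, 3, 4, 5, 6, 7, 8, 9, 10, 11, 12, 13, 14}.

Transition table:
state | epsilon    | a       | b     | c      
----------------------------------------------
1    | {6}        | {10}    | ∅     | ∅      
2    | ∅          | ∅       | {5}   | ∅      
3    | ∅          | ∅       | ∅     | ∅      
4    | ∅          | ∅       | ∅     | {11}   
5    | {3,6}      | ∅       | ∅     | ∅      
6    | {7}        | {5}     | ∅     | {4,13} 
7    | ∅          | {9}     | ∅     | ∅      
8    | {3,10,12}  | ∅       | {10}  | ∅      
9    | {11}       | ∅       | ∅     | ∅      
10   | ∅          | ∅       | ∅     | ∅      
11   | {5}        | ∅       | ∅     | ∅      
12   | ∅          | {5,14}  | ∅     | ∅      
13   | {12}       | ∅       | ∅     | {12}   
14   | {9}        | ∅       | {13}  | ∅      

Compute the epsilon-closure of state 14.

Start with {14}.
From 14 via epsilon: add 9.
From 9 via epsilon: add 11.
From 11 via epsilon: add 5.
From 5 via epsilon: add 3, 6.
From 6 via epsilon: add 7.
No new states can be added; the closed set is {3, 5, 6, 7, 9, 11, 14}.

{3, 5, 6, 7, 9, 11, 14}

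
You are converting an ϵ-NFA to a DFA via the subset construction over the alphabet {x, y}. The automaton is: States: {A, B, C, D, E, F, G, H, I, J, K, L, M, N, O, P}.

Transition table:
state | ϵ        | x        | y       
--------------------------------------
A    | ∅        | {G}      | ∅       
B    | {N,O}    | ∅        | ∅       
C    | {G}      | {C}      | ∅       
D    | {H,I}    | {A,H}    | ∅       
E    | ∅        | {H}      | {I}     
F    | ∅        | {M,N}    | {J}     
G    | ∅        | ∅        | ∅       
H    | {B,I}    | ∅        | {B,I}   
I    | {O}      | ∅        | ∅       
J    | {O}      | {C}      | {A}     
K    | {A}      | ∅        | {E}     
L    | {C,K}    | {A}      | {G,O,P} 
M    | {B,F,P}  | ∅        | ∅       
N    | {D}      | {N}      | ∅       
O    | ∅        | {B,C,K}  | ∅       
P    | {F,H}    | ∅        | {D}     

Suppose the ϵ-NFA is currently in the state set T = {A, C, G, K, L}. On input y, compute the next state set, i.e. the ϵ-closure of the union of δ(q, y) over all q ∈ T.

{B, D, E, F, G, H, I, N, O, P}

K on y → {E}.
L on y → {G, O, P}.
No y-transition from A, C, G.
Union after reading y: {E, G, O, P}.
Now take the ϵ-closure:
From P via ϵ: add F, H.
From H via ϵ: add B, I.
From B via ϵ: add N.
From N via ϵ: add D.
No new states can be added; the closed set is {B, D, E, F, G, H, I, N, O, P}.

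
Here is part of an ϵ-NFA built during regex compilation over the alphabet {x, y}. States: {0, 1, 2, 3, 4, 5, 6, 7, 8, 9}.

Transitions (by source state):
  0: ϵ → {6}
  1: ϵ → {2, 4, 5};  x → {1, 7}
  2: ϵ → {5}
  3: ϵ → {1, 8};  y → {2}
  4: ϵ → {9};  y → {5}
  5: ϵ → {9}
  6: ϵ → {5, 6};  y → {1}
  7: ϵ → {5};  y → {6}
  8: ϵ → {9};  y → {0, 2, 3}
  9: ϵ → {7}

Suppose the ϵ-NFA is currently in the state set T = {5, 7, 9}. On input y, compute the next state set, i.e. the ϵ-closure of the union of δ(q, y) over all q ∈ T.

{5, 6, 7, 9}

7 on y → {6}.
No y-transition from 5, 9.
Union after reading y: {6}.
Now take the ϵ-closure:
From 6 via ϵ: add 5.
From 5 via ϵ: add 9.
From 9 via ϵ: add 7.
No new states can be added; the closed set is {5, 6, 7, 9}.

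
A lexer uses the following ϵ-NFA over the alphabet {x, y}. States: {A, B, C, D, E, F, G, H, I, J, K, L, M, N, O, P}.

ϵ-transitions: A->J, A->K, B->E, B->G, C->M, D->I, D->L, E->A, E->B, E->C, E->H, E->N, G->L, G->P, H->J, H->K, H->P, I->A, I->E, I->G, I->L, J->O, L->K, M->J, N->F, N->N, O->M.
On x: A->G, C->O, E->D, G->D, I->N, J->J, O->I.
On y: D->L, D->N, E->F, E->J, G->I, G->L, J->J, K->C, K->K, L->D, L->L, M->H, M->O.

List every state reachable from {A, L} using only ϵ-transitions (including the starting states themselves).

{A, J, K, L, M, O}

Start with {A, L}.
From A via ϵ: add J, K.
From J via ϵ: add O.
From O via ϵ: add M.
No new states can be added; the closed set is {A, J, K, L, M, O}.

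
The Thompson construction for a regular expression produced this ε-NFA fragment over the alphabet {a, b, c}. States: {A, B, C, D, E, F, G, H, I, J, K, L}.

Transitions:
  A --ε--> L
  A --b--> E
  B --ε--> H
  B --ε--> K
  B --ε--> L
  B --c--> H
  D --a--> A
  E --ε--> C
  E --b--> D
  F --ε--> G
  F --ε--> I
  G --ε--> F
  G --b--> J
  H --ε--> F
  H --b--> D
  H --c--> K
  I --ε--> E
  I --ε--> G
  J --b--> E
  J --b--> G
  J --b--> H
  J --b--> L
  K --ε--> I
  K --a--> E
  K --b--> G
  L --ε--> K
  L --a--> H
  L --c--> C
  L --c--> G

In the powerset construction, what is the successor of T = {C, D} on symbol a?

D on a → {A}.
No a-transition from C.
Union after reading a: {A}.
Now take the ε-closure:
From A via ε: add L.
From L via ε: add K.
From K via ε: add I.
From I via ε: add E, G.
From E via ε: add C.
From G via ε: add F.
No new states can be added; the closed set is {A, C, E, F, G, I, K, L}.

{A, C, E, F, G, I, K, L}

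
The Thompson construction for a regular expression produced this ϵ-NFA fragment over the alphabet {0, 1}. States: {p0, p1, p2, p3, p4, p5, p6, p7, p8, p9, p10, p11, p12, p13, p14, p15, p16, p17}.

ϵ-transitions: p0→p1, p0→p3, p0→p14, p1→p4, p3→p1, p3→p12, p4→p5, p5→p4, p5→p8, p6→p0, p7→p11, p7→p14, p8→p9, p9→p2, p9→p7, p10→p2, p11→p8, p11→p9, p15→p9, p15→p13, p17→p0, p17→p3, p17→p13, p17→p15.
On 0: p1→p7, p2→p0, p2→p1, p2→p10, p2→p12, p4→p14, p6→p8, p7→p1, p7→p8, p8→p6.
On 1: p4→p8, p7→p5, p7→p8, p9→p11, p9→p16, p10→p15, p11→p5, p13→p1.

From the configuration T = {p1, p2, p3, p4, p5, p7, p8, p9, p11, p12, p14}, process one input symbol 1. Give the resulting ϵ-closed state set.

{p2, p4, p5, p7, p8, p9, p11, p14, p16}

p4 on 1 → {p8}.
p7 on 1 → {p5, p8}.
p9 on 1 → {p11, p16}.
p11 on 1 → {p5}.
No 1-transition from p1, p2, p3, p5, p8, p12, p14.
Union after reading 1: {p5, p8, p11, p16}.
Now take the ϵ-closure:
From p5 via ϵ: add p4.
From p8 via ϵ: add p9.
From p9 via ϵ: add p2, p7.
From p7 via ϵ: add p14.
No new states can be added; the closed set is {p2, p4, p5, p7, p8, p9, p11, p14, p16}.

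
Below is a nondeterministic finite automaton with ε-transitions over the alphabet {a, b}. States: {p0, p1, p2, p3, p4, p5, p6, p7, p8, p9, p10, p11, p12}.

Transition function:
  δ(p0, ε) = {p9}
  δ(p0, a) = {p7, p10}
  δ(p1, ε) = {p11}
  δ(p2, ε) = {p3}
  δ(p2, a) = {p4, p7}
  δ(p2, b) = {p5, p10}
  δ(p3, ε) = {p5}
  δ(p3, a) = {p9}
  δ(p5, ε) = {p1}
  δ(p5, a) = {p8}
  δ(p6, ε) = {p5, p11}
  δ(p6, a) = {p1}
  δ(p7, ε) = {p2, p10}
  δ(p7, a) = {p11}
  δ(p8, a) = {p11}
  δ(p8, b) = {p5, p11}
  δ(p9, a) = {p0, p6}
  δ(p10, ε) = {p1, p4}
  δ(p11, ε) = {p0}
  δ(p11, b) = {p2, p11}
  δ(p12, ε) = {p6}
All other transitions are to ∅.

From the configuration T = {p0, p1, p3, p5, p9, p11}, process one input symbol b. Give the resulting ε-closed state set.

{p0, p1, p2, p3, p5, p9, p11}

p11 on b → {p2, p11}.
No b-transition from p0, p1, p3, p5, p9.
Union after reading b: {p2, p11}.
Now take the ε-closure:
From p2 via ε: add p3.
From p11 via ε: add p0.
From p0 via ε: add p9.
From p3 via ε: add p5.
From p5 via ε: add p1.
No new states can be added; the closed set is {p0, p1, p2, p3, p5, p9, p11}.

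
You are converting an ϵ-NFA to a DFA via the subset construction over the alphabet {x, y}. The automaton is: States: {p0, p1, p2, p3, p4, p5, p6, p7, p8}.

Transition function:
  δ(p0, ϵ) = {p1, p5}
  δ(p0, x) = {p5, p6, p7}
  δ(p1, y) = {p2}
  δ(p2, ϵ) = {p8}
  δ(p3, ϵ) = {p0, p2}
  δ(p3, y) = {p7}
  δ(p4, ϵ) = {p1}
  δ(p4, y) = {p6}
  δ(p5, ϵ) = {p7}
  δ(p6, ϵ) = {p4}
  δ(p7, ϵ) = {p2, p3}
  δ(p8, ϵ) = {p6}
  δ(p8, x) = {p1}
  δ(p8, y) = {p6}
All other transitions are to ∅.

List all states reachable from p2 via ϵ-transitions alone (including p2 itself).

Start with {p2}.
From p2 via ϵ: add p8.
From p8 via ϵ: add p6.
From p6 via ϵ: add p4.
From p4 via ϵ: add p1.
No new states can be added; the closed set is {p1, p2, p4, p6, p8}.

{p1, p2, p4, p6, p8}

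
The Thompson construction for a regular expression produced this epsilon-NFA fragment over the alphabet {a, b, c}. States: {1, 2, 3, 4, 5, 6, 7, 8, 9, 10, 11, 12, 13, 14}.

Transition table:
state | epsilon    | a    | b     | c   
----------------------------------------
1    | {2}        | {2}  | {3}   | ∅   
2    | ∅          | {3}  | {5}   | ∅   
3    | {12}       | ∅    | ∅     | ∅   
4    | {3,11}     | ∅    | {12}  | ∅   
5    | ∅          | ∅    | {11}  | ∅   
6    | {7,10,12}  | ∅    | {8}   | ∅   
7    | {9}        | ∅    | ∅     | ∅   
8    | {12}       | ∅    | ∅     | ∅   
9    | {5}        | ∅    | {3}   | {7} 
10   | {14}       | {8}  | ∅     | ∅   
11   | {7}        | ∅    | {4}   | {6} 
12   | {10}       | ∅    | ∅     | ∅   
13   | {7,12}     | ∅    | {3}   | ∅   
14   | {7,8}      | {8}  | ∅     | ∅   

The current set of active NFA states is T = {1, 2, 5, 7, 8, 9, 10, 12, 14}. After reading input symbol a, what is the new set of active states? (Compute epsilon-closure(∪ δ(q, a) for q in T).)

{2, 3, 5, 7, 8, 9, 10, 12, 14}

1 on a → {2}.
2 on a → {3}.
10 on a → {8}.
14 on a → {8}.
No a-transition from 5, 7, 8, 9, 12.
Union after reading a: {2, 3, 8}.
Now take the epsilon-closure:
From 3 via epsilon: add 12.
From 12 via epsilon: add 10.
From 10 via epsilon: add 14.
From 14 via epsilon: add 7.
From 7 via epsilon: add 9.
From 9 via epsilon: add 5.
No new states can be added; the closed set is {2, 3, 5, 7, 8, 9, 10, 12, 14}.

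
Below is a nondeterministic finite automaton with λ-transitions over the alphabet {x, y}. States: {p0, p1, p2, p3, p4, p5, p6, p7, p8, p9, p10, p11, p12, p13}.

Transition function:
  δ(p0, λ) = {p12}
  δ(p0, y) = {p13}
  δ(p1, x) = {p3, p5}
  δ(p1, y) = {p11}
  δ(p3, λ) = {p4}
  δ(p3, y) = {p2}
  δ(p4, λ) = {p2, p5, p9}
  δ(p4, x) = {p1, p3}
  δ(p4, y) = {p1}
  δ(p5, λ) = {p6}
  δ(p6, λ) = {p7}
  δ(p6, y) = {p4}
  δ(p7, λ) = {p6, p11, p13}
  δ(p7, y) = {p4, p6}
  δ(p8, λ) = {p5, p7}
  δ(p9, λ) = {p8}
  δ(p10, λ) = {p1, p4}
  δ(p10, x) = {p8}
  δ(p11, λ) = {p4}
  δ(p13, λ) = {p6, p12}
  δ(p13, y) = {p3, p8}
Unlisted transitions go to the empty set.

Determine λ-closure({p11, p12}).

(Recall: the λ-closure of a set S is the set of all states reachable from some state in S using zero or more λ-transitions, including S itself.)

Start with {p11, p12}.
From p11 via λ: add p4.
From p4 via λ: add p2, p5, p9.
From p5 via λ: add p6.
From p9 via λ: add p8.
From p6 via λ: add p7.
From p7 via λ: add p13.
No new states can be added; the closed set is {p2, p4, p5, p6, p7, p8, p9, p11, p12, p13}.

{p2, p4, p5, p6, p7, p8, p9, p11, p12, p13}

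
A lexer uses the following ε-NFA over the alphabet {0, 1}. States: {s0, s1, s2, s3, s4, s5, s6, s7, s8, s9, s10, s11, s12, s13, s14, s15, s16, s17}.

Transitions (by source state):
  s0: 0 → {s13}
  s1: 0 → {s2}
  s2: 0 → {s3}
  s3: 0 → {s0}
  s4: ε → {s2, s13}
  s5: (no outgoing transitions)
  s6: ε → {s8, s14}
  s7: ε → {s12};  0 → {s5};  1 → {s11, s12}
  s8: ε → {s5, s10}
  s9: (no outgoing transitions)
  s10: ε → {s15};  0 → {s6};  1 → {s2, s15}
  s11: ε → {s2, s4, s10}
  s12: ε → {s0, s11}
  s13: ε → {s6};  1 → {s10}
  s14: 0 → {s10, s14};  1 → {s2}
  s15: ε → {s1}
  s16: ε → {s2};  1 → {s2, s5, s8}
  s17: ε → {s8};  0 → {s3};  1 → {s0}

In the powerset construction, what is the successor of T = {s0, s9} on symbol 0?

{s1, s5, s6, s8, s10, s13, s14, s15}

s0 on 0 → {s13}.
No 0-transition from s9.
Union after reading 0: {s13}.
Now take the ε-closure:
From s13 via ε: add s6.
From s6 via ε: add s8, s14.
From s8 via ε: add s5, s10.
From s10 via ε: add s15.
From s15 via ε: add s1.
No new states can be added; the closed set is {s1, s5, s6, s8, s10, s13, s14, s15}.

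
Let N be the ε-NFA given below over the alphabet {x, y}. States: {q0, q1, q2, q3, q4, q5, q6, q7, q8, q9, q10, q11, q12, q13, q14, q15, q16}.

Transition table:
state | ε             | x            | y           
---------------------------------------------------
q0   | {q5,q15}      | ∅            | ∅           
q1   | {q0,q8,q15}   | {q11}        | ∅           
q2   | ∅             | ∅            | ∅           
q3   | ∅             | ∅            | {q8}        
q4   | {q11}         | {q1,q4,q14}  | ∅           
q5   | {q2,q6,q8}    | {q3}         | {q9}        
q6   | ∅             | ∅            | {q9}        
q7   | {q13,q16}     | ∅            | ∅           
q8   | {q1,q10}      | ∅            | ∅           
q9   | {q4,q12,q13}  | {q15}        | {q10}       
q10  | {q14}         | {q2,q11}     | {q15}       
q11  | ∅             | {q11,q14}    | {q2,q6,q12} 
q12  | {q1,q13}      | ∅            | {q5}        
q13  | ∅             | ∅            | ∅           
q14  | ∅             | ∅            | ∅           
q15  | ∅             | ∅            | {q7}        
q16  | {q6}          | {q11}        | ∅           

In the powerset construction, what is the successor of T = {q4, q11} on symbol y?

{q0, q1, q2, q5, q6, q8, q10, q12, q13, q14, q15}

q11 on y → {q2, q6, q12}.
No y-transition from q4.
Union after reading y: {q2, q6, q12}.
Now take the ε-closure:
From q12 via ε: add q1, q13.
From q1 via ε: add q0, q8, q15.
From q0 via ε: add q5.
From q8 via ε: add q10.
From q10 via ε: add q14.
No new states can be added; the closed set is {q0, q1, q2, q5, q6, q8, q10, q12, q13, q14, q15}.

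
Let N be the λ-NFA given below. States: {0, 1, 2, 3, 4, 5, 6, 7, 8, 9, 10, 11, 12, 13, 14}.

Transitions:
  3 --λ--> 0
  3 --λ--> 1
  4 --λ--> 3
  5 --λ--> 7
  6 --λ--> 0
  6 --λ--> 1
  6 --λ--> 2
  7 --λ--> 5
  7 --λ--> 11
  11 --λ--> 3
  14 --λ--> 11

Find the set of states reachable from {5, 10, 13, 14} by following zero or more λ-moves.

{0, 1, 3, 5, 7, 10, 11, 13, 14}

Start with {5, 10, 13, 14}.
From 5 via λ: add 7.
From 14 via λ: add 11.
From 11 via λ: add 3.
From 3 via λ: add 0, 1.
No new states can be added; the closed set is {0, 1, 3, 5, 7, 10, 11, 13, 14}.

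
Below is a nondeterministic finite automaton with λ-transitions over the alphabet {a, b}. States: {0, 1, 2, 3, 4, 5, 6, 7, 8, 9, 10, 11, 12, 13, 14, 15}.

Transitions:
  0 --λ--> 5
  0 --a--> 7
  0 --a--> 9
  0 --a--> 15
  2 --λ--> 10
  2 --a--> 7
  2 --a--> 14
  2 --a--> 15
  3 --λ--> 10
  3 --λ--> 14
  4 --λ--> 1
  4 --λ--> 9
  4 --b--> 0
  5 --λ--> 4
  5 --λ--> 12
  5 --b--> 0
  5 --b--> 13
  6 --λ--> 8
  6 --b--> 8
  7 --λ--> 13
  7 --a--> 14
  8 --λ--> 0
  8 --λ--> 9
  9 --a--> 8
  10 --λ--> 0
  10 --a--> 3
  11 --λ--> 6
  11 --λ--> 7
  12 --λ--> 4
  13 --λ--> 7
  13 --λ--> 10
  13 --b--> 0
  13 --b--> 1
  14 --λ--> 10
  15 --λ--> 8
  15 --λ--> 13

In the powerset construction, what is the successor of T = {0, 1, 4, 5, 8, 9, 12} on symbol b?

{0, 1, 4, 5, 7, 9, 10, 12, 13}

4 on b → {0}.
5 on b → {0, 13}.
No b-transition from 0, 1, 8, 9, 12.
Union after reading b: {0, 13}.
Now take the λ-closure:
From 0 via λ: add 5.
From 13 via λ: add 7, 10.
From 5 via λ: add 4, 12.
From 4 via λ: add 1, 9.
No new states can be added; the closed set is {0, 1, 4, 5, 7, 9, 10, 12, 13}.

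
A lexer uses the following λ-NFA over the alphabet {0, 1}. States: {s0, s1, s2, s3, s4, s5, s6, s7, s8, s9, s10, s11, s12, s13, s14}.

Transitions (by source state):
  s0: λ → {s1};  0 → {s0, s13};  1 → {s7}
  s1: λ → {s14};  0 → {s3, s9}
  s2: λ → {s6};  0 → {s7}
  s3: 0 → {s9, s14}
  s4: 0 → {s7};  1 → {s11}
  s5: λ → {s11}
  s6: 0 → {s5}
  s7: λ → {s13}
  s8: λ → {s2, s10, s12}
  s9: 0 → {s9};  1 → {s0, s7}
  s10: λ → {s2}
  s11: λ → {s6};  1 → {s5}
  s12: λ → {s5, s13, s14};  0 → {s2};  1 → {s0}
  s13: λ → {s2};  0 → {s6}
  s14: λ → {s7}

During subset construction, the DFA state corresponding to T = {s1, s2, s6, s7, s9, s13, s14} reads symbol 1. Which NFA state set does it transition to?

{s0, s1, s2, s6, s7, s13, s14}

s9 on 1 → {s0, s7}.
No 1-transition from s1, s2, s6, s7, s13, s14.
Union after reading 1: {s0, s7}.
Now take the λ-closure:
From s0 via λ: add s1.
From s7 via λ: add s13.
From s1 via λ: add s14.
From s13 via λ: add s2.
From s2 via λ: add s6.
No new states can be added; the closed set is {s0, s1, s2, s6, s7, s13, s14}.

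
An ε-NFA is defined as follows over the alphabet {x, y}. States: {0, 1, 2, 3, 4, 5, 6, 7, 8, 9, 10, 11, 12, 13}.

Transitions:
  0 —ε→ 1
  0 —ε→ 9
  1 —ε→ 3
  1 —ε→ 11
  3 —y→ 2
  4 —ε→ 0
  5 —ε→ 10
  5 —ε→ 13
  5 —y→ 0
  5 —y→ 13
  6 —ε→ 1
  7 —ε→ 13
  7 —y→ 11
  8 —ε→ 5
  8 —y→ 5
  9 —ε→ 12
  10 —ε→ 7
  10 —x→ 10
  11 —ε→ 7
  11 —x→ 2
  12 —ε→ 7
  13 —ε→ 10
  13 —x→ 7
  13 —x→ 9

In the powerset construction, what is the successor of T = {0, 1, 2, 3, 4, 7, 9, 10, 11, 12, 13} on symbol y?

{2, 7, 10, 11, 13}

3 on y → {2}.
7 on y → {11}.
No y-transition from 0, 1, 2, 4, 9, 10, 11, 12, 13.
Union after reading y: {2, 11}.
Now take the ε-closure:
From 11 via ε: add 7.
From 7 via ε: add 13.
From 13 via ε: add 10.
No new states can be added; the closed set is {2, 7, 10, 11, 13}.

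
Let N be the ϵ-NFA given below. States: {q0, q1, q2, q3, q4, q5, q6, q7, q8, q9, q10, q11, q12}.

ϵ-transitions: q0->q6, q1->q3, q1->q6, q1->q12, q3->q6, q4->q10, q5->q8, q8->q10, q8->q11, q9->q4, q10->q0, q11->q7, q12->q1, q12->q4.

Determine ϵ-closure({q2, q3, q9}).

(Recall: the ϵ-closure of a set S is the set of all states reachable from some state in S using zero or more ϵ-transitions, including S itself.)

{q0, q2, q3, q4, q6, q9, q10}

Start with {q2, q3, q9}.
From q3 via ϵ: add q6.
From q9 via ϵ: add q4.
From q4 via ϵ: add q10.
From q10 via ϵ: add q0.
No new states can be added; the closed set is {q0, q2, q3, q4, q6, q9, q10}.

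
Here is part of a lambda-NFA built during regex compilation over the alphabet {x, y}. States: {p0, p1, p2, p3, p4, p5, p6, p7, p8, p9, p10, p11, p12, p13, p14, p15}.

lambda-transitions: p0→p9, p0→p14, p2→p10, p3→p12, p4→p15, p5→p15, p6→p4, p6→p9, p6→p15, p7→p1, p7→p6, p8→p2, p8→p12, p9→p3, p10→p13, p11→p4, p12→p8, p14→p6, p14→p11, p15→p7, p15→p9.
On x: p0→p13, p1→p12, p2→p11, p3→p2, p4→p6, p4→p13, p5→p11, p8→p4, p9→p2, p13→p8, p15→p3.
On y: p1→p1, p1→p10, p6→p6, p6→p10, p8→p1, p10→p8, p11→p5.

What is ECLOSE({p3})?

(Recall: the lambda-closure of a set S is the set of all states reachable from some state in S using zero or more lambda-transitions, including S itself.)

{p2, p3, p8, p10, p12, p13}

Start with {p3}.
From p3 via lambda: add p12.
From p12 via lambda: add p8.
From p8 via lambda: add p2.
From p2 via lambda: add p10.
From p10 via lambda: add p13.
No new states can be added; the closed set is {p2, p3, p8, p10, p12, p13}.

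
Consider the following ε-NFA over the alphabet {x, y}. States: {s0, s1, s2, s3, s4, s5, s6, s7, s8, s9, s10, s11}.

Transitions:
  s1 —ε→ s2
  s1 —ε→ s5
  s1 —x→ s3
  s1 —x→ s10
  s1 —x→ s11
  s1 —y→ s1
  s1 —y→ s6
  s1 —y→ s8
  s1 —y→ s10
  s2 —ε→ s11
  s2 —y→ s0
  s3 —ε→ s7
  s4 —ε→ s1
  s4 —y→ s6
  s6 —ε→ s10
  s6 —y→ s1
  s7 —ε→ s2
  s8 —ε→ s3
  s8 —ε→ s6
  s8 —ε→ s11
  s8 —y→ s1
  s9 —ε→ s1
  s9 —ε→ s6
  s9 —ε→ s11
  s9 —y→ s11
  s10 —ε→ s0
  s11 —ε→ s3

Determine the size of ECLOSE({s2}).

4

Start with {s2}.
From s2 via ε: add s11.
From s11 via ε: add s3.
From s3 via ε: add s7.
ε-closure = {s2, s3, s7, s11}, which has 4 states.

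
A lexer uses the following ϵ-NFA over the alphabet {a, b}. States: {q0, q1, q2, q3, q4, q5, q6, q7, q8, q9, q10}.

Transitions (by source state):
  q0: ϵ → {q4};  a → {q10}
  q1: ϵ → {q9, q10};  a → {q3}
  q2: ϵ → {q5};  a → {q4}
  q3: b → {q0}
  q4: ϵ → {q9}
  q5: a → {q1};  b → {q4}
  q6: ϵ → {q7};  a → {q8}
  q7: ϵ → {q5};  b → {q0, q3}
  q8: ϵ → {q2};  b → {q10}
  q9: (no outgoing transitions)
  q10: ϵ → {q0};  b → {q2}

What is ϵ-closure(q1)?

Start with {q1}.
From q1 via ϵ: add q9, q10.
From q10 via ϵ: add q0.
From q0 via ϵ: add q4.
No new states can be added; the closed set is {q0, q1, q4, q9, q10}.

{q0, q1, q4, q9, q10}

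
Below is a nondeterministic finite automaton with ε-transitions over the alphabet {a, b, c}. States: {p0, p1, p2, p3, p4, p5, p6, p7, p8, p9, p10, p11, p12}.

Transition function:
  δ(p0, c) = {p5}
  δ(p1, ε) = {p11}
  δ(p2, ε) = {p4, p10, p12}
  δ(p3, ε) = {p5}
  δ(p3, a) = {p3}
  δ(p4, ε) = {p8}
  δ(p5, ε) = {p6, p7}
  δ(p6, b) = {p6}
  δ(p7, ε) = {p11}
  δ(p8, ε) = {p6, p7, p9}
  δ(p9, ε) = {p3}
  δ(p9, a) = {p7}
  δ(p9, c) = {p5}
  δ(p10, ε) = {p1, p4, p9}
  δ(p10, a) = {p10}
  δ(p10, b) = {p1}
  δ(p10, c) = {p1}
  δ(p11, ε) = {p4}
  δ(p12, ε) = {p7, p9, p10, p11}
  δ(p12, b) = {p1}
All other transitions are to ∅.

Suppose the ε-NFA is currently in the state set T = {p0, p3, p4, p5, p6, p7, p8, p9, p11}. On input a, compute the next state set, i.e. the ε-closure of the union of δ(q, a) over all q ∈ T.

{p3, p4, p5, p6, p7, p8, p9, p11}

p3 on a → {p3}.
p9 on a → {p7}.
No a-transition from p0, p4, p5, p6, p7, p8, p11.
Union after reading a: {p3, p7}.
Now take the ε-closure:
From p3 via ε: add p5.
From p7 via ε: add p11.
From p5 via ε: add p6.
From p11 via ε: add p4.
From p4 via ε: add p8.
From p8 via ε: add p9.
No new states can be added; the closed set is {p3, p4, p5, p6, p7, p8, p9, p11}.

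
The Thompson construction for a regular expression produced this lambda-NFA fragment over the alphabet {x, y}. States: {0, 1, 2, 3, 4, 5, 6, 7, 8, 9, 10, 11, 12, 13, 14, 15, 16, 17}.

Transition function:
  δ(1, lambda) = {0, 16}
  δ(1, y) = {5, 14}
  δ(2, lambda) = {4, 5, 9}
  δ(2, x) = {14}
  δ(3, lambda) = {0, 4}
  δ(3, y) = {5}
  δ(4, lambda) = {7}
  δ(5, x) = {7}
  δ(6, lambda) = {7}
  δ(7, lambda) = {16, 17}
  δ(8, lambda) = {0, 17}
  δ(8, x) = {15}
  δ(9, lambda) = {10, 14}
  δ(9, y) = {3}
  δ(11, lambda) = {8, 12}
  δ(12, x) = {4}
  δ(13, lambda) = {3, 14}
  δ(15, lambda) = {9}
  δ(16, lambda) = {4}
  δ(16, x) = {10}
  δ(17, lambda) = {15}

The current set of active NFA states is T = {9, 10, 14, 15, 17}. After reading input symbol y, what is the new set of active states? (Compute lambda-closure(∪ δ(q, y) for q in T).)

9 on y → {3}.
No y-transition from 10, 14, 15, 17.
Union after reading y: {3}.
Now take the lambda-closure:
From 3 via lambda: add 0, 4.
From 4 via lambda: add 7.
From 7 via lambda: add 16, 17.
From 17 via lambda: add 15.
From 15 via lambda: add 9.
From 9 via lambda: add 10, 14.
No new states can be added; the closed set is {0, 3, 4, 7, 9, 10, 14, 15, 16, 17}.

{0, 3, 4, 7, 9, 10, 14, 15, 16, 17}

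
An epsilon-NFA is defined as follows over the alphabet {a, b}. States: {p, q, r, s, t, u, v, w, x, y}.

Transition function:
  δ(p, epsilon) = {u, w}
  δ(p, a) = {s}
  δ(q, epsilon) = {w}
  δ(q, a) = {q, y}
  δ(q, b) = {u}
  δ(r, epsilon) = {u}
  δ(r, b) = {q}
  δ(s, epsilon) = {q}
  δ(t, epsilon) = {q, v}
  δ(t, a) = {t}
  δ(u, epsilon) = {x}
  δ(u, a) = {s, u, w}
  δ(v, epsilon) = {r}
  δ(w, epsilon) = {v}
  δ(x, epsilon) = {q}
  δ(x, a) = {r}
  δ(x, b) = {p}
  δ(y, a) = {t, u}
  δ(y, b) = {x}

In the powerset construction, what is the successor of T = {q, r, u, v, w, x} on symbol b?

q on b → {u}.
r on b → {q}.
x on b → {p}.
No b-transition from u, v, w.
Union after reading b: {p, q, u}.
Now take the epsilon-closure:
From p via epsilon: add w.
From u via epsilon: add x.
From w via epsilon: add v.
From v via epsilon: add r.
No new states can be added; the closed set is {p, q, r, u, v, w, x}.

{p, q, r, u, v, w, x}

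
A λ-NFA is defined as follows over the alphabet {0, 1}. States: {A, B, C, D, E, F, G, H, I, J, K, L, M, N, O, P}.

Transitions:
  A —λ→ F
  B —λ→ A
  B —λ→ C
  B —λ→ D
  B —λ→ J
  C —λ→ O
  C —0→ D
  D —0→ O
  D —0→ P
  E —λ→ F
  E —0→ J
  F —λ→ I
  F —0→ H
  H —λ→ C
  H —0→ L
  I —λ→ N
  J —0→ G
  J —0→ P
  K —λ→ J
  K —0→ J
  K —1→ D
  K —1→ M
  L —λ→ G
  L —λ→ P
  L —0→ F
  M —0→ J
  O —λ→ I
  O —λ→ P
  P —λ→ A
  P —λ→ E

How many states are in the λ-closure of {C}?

Start with {C}.
From C via λ: add O.
From O via λ: add I, P.
From I via λ: add N.
From P via λ: add A, E.
From A via λ: add F.
λ-closure = {A, C, E, F, I, N, O, P}, which has 8 states.

8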